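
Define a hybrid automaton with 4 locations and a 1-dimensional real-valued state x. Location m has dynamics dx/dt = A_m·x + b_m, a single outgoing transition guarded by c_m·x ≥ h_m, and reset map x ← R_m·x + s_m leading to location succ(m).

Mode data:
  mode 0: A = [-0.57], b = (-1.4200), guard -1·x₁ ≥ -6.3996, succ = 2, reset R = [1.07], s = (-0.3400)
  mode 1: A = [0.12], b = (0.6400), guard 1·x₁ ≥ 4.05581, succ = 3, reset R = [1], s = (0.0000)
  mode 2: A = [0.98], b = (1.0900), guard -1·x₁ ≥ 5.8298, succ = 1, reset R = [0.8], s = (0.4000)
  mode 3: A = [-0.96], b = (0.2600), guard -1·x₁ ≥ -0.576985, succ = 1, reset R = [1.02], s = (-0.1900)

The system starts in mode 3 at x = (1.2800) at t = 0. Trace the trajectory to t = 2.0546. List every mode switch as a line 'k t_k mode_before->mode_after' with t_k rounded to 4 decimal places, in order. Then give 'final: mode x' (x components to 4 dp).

Mode 3: guard c·x = -0.5770 hit at Δt = 1.2425 (t = 1.2425), x⁻ = (0.5770) → reset → x⁺ = (0.3985), jump to mode 1
Mode 1: flow for 0.8121 to horizon, guard not reached → x = (0.9852)

1 1.2425 3->1
final: 1 0.9852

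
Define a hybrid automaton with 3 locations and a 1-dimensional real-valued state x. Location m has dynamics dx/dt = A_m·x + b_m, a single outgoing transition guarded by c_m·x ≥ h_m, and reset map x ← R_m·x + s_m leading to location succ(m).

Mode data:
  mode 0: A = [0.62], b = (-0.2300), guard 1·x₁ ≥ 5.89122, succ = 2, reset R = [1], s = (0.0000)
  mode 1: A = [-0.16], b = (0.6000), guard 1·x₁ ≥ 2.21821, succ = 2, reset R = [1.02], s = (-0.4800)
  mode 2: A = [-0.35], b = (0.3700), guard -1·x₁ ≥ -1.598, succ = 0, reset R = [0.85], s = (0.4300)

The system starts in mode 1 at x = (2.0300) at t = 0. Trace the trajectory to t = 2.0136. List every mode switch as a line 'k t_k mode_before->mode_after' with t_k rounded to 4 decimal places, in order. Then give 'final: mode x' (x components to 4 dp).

1 0.7243 1->2
2 1.5632 2->0
final: 0 2.2449

Mode 1: guard c·x = 2.2182 hit at Δt = 0.7243 (t = 0.7243), x⁻ = (2.2182) → reset → x⁺ = (1.7826), jump to mode 2
Mode 2: guard c·x = -1.5980 hit at Δt = 0.8389 (t = 1.5632), x⁻ = (1.5980) → reset → x⁺ = (1.7883), jump to mode 0
Mode 0: flow for 0.4504 to horizon, guard not reached → x = (2.2449)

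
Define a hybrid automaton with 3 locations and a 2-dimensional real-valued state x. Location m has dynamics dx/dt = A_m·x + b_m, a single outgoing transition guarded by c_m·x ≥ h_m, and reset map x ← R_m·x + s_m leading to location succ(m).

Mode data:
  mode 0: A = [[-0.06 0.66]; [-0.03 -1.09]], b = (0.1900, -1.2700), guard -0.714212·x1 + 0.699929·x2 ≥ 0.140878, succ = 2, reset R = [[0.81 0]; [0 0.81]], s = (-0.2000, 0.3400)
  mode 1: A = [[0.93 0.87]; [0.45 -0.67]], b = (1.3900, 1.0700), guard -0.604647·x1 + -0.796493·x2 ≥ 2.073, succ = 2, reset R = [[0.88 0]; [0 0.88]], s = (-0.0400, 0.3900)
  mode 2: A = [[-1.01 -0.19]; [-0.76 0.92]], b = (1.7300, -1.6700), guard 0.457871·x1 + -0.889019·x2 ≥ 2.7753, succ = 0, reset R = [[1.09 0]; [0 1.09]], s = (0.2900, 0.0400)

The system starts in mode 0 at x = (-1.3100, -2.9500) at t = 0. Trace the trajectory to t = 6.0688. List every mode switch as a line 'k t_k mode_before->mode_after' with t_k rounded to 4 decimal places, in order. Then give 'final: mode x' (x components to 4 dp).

Mode 0: guard c·x = 0.1409 hit at Δt = 0.6576 (t = 0.6576), x⁻ = (-2.1680, -2.0110) → reset → x⁺ = (-1.9561, -1.2889), jump to mode 2
Mode 2: guard c·x = 2.7753 hit at Δt = 0.6423 (t = 1.2999), x⁻ = (-0.0129, -3.1284) → reset → x⁺ = (0.2760, -3.3699), jump to mode 0
Mode 0: guard c·x = 0.1409 hit at Δt = 1.6285 (t = 2.9284), x⁻ = (-1.6799, -1.5129) → reset → x⁺ = (-1.5607, -0.8854), jump to mode 2
Mode 2: guard c·x = 2.7753 hit at Δt = 0.7264 (t = 3.6547), x⁻ = (0.3216, -2.9561) → reset → x⁺ = (0.6406, -3.1822), jump to mode 0
Mode 0: guard c·x = 0.1409 hit at Δt = 2.0280 (t = 5.6827), x⁻ = (-1.5319, -1.3618) → reset → x⁺ = (-1.4408, -0.7631), jump to mode 2
Mode 2: flow for 0.3861 to horizon, guard not reached → x = (-0.3537, -1.5460)

1 0.6576 0->2
2 1.2999 2->0
3 2.9284 0->2
4 3.6547 2->0
5 5.6827 0->2
final: 2 -0.3537 -1.5460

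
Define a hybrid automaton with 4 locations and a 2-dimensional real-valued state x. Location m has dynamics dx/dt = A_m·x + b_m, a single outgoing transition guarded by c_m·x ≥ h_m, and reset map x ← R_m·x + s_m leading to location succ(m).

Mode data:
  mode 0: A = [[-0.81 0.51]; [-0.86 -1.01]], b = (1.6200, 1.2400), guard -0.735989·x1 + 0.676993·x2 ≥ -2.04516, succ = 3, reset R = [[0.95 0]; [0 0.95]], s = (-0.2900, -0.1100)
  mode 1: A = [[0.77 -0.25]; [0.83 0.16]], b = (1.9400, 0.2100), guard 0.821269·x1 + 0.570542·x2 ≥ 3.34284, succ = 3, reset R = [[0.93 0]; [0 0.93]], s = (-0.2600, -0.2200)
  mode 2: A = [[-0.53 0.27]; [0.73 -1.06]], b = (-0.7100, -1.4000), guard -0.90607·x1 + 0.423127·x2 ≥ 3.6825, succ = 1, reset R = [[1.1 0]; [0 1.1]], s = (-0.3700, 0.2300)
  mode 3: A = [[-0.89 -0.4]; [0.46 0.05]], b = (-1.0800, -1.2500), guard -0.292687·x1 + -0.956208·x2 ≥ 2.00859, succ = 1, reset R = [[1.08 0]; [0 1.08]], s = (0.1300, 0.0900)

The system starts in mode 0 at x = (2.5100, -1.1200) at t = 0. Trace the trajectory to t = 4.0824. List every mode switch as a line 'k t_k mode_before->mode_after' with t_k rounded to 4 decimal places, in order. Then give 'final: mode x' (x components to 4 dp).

Mode 0: guard c·x = -2.0452 hit at Δt = 0.7605 (t = 0.7605), x⁻ = (1.9899, -0.8576) → reset → x⁺ = (1.6004, -0.9247), jump to mode 3
Mode 3: guard c·x = 2.0086 hit at Δt = 1.2437 (t = 2.0042), x⁻ = (0.1936, -2.1599) → reset → x⁺ = (0.3391, -2.2426), jump to mode 1
Mode 1: guard c·x = 3.3428 hit at Δt = 1.0151 (t = 3.0193), x⁻ = (4.4122, -0.4920) → reset → x⁺ = (3.8433, -0.6776), jump to mode 3
Mode 3: flow for 1.0631 to horizon, guard not reached → x = (0.9538, -0.9873)

1 0.7605 0->3
2 2.0042 3->1
3 3.0193 1->3
final: 3 0.9538 -0.9873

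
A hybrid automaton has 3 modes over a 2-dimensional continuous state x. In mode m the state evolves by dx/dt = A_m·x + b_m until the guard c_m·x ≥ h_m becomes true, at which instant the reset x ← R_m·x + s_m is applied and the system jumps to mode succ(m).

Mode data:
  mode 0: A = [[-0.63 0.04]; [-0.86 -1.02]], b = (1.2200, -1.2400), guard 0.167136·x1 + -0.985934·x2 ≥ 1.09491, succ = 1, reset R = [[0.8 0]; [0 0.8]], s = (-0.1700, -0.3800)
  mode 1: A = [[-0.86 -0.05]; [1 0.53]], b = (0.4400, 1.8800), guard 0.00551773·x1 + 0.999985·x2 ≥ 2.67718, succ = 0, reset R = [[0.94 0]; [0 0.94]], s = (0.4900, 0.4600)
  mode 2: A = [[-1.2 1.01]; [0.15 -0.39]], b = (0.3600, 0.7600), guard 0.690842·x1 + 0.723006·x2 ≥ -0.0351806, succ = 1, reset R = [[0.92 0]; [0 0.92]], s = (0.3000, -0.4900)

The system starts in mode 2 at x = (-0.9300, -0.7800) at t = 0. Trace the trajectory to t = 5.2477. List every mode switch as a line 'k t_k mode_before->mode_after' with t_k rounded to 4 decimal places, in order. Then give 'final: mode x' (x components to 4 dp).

Mode 2: guard c·x = -0.0352 hit at Δt = 1.1064 (t = 1.1064), x⁻ = (-0.1627, 0.1068) → reset → x⁺ = (0.1503, -0.3918), jump to mode 1
Mode 1: guard c·x = 2.6772 hit at Δt = 1.1510 (t = 2.2574), x⁻ = (0.3328, 2.6754) → reset → x⁺ = (0.8028, 2.9749), jump to mode 0
Mode 0: guard c·x = 1.0949 hit at Δt = 1.2908 (t = 3.5482), x⁻ = (1.4498, -0.8648) → reset → x⁺ = (0.9898, -1.0718), jump to mode 1
Mode 1: guard c·x = 2.6772 hit at Δt = 1.2408 (t = 4.7890), x⁻ = (0.6395, 2.6737) → reset → x⁺ = (1.0911, 2.9733), jump to mode 0
Mode 0: flow for 0.4587 to horizon, guard not reached → x = (1.3333, 1.0205)

1 1.1064 2->1
2 2.2574 1->0
3 3.5482 0->1
4 4.7890 1->0
final: 0 1.3333 1.0205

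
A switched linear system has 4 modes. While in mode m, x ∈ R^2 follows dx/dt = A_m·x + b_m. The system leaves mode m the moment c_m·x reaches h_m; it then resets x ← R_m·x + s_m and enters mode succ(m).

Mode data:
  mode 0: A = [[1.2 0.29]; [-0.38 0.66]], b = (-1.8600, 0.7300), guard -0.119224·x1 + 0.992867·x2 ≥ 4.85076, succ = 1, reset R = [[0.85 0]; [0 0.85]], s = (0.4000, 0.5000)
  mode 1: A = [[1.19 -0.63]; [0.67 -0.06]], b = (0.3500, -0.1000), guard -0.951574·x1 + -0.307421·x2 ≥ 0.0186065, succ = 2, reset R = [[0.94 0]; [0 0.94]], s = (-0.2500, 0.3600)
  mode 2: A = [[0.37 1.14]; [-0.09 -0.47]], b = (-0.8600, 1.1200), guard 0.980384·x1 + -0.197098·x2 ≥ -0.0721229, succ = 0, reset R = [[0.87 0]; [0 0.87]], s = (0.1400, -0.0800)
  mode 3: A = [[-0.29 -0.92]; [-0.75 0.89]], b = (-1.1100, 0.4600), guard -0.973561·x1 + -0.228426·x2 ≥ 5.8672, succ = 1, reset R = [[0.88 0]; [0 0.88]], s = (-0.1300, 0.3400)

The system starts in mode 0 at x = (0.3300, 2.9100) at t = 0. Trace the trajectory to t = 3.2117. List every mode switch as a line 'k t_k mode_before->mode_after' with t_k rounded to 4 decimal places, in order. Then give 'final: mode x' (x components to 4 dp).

1 0.6168 0->1
2 1.2101 1->2
3 1.8272 2->0
4 2.3683 0->1
final: 1 -0.6581 4.6507

Mode 0: guard c·x = 4.8508 hit at Δt = 0.6168 (t = 0.6168), x⁻ = (-0.0264, 4.8824) → reset → x⁺ = (0.3775, 4.6501), jump to mode 1
Mode 1: guard c·x = 0.0186 hit at Δt = 0.5933 (t = 1.2101), x⁻ = (-1.3971, 4.2640) → reset → x⁺ = (-1.5633, 4.3682), jump to mode 2
Mode 2: guard c·x = -0.0721 hit at Δt = 0.6171 (t = 1.8272), x⁻ = (0.7079, 3.8871) → reset → x⁺ = (0.7559, 3.3017), jump to mode 0
Mode 0: guard c·x = 4.8508 hit at Δt = 0.5411 (t = 2.3683), x⁻ = (0.9159, 4.9956) → reset → x⁺ = (1.1785, 4.7463), jump to mode 1
Mode 1: flow for 0.8434 to horizon, guard not reached → x = (-0.6581, 4.6507)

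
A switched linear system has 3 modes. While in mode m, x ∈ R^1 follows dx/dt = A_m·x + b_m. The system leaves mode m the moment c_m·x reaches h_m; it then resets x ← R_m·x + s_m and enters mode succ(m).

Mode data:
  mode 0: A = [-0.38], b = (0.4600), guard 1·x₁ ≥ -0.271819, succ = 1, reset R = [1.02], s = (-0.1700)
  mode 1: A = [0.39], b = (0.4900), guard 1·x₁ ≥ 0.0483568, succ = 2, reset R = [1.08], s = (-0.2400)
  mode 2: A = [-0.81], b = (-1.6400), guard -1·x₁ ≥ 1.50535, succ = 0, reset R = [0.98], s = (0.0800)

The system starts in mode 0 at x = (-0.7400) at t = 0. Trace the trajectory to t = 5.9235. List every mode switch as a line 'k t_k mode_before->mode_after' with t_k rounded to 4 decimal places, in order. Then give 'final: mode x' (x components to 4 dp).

1 0.7223 0->1
2 1.9474 1->2
3 3.5070 2->0
4 4.9915 0->1
final: 1 -0.0926

Mode 0: guard c·x = -0.2718 hit at Δt = 0.7223 (t = 0.7223), x⁻ = (-0.2718) → reset → x⁺ = (-0.4473), jump to mode 1
Mode 1: guard c·x = 0.0484 hit at Δt = 1.2251 (t = 1.9474), x⁻ = (0.0484) → reset → x⁺ = (-0.1878), jump to mode 2
Mode 2: guard c·x = 1.5053 hit at Δt = 1.5596 (t = 3.5070), x⁻ = (-1.5053) → reset → x⁺ = (-1.3952), jump to mode 0
Mode 0: guard c·x = -0.2718 hit at Δt = 1.4845 (t = 4.9915), x⁻ = (-0.2718) → reset → x⁺ = (-0.4473), jump to mode 1
Mode 1: flow for 0.9320 to horizon, guard not reached → x = (-0.0926)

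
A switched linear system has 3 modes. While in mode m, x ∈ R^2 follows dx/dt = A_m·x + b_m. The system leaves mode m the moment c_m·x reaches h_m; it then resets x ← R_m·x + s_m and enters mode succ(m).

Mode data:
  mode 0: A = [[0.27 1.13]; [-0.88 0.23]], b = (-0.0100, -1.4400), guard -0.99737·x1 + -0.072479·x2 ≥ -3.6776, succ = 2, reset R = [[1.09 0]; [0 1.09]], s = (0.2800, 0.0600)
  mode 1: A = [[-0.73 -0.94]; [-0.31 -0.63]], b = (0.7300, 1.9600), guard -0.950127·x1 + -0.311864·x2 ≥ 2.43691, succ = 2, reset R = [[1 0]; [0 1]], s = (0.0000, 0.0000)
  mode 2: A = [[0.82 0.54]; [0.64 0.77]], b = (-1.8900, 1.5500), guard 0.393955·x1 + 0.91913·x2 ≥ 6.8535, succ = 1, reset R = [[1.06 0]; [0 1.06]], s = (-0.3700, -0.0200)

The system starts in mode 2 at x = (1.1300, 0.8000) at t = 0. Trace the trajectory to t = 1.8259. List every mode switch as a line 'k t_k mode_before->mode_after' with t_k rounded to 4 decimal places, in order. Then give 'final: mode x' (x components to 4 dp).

1 1.1891 2->1
final: 1 -1.3507 5.6476

Mode 2: guard c·x = 6.8535 hit at Δt = 1.1891 (t = 1.1891), x⁻ = (2.1698, 6.5265) → reset → x⁺ = (1.9300, 6.8981), jump to mode 1
Mode 1: flow for 0.6368 to horizon, guard not reached → x = (-1.3507, 5.6476)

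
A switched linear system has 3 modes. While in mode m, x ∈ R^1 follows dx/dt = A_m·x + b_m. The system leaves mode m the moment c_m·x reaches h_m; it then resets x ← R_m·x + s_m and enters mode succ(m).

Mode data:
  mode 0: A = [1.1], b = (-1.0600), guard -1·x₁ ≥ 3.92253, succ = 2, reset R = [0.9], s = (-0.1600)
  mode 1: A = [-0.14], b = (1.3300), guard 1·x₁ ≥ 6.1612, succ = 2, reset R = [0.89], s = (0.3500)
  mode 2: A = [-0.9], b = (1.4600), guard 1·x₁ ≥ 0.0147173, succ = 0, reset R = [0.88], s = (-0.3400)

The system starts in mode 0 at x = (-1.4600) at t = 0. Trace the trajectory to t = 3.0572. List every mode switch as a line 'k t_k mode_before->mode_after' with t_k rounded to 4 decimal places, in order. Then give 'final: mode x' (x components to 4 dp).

Mode 0: guard c·x = 3.9225 hit at Δt = 0.6374 (t = 0.6374), x⁻ = (-3.9225) → reset → x⁺ = (-3.6903), jump to mode 2
Mode 2: guard c·x = 0.0147 hit at Δt = 1.3282 (t = 1.9656), x⁻ = (0.0147) → reset → x⁺ = (-0.3270), jump to mode 0
Mode 0: flow for 1.0916 to horizon, guard not reached → x = (-3.3249)

1 0.6374 0->2
2 1.9656 2->0
final: 0 -3.3249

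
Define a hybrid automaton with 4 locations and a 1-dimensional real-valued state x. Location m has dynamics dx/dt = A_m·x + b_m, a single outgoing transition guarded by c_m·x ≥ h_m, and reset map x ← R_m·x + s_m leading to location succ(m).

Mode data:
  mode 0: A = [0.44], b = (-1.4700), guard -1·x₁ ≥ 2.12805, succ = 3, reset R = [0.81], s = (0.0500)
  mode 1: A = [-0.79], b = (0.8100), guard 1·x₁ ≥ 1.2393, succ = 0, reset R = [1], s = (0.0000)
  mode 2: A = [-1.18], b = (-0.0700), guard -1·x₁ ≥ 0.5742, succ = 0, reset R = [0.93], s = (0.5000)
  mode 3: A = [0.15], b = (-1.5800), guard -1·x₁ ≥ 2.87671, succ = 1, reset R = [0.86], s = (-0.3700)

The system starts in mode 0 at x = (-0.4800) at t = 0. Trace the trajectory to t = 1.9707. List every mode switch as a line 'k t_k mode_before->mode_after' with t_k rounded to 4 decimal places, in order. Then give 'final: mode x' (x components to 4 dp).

Mode 0: guard c·x = 2.1280 hit at Δt = 0.8150 (t = 0.8150), x⁻ = (-2.1280) → reset → x⁺ = (-1.6737), jump to mode 3
Mode 3: guard c·x = 2.8767 hit at Δt = 0.6266 (t = 1.4416), x⁻ = (-2.8767) → reset → x⁺ = (-2.8440), jump to mode 1
Mode 1: flow for 0.5291 to horizon, guard not reached → x = (-1.5221)

1 0.8150 0->3
2 1.4416 3->1
final: 1 -1.5221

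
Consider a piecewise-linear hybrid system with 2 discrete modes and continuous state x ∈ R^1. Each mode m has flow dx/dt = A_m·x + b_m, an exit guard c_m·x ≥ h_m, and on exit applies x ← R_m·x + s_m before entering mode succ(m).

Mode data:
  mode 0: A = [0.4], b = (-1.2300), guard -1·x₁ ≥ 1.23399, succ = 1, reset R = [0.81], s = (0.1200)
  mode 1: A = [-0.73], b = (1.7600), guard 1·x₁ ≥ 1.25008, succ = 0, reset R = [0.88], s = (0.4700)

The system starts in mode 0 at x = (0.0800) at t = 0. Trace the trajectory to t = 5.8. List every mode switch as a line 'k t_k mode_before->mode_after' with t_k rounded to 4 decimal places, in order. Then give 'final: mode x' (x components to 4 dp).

1 0.9094 0->1
2 2.3366 1->0
3 4.9665 0->1
final: 1 0.6203

Mode 0: guard c·x = 1.2340 hit at Δt = 0.9094 (t = 0.9094), x⁻ = (-1.2340) → reset → x⁺ = (-0.8795), jump to mode 1
Mode 1: guard c·x = 1.2501 hit at Δt = 1.4272 (t = 2.3366), x⁻ = (1.2501) → reset → x⁺ = (1.5701), jump to mode 0
Mode 0: guard c·x = 1.2340 hit at Δt = 2.6299 (t = 4.9665), x⁻ = (-1.2340) → reset → x⁺ = (-0.8795), jump to mode 1
Mode 1: flow for 0.8335 to horizon, guard not reached → x = (0.6203)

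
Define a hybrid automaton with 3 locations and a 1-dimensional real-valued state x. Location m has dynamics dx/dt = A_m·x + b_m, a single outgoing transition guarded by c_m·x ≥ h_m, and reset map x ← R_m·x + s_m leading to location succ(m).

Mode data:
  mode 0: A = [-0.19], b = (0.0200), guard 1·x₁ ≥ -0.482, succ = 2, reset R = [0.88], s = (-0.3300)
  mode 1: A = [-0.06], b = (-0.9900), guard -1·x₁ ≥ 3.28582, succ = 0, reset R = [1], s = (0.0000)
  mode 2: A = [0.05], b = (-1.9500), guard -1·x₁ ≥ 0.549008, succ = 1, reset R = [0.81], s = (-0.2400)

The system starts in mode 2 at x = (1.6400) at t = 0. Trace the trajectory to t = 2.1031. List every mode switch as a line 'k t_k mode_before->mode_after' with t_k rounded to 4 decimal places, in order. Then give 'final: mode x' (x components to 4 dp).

1 1.1388 2->1
final: 1 -1.5738

Mode 2: guard c·x = 0.5490 hit at Δt = 1.1388 (t = 1.1388), x⁻ = (-0.5490) → reset → x⁺ = (-0.6847), jump to mode 1
Mode 1: flow for 0.9643 to horizon, guard not reached → x = (-1.5738)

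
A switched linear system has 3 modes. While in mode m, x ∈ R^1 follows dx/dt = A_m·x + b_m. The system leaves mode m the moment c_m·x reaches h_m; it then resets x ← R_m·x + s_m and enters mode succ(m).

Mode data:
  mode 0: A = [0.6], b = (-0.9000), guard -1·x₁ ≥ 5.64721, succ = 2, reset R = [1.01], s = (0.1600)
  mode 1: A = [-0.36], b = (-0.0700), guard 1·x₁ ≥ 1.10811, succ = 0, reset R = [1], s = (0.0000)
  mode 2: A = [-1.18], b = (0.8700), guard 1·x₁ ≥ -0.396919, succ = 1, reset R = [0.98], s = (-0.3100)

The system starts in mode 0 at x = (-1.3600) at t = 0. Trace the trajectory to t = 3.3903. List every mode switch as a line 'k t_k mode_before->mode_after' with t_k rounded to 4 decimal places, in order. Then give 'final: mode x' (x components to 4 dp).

Mode 0: guard c·x = 5.6472 hit at Δt = 1.5265 (t = 1.5265), x⁻ = (-5.6472) → reset → x⁺ = (-5.5437), jump to mode 2
Mode 2: guard c·x = -0.3969 hit at Δt = 1.4505 (t = 2.9770), x⁻ = (-0.3969) → reset → x⁺ = (-0.6990), jump to mode 1
Mode 1: flow for 0.4133 to horizon, guard not reached → x = (-0.6292)

1 1.5265 0->2
2 2.9770 2->1
final: 1 -0.6292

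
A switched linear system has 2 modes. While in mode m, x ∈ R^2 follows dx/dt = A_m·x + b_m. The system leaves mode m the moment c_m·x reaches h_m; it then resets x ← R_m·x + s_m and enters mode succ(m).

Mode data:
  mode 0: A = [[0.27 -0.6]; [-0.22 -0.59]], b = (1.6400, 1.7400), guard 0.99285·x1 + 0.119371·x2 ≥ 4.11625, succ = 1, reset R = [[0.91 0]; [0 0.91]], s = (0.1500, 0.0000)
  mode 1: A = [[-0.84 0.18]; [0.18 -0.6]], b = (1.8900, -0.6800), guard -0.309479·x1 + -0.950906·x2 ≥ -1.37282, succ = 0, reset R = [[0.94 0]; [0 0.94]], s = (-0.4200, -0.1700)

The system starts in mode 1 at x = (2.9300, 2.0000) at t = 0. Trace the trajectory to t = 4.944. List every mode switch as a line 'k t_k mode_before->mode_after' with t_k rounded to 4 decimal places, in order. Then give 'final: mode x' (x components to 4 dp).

Mode 1: guard c·x = -1.3728 hit at Δt = 1.5535 (t = 1.5535), x⁻ = (2.5992, 0.5978) → reset → x⁺ = (2.0233, 0.3919), jump to mode 0
Mode 0: guard c·x = 4.1162 hit at Δt = 1.0055 (t = 2.5590), x⁻ = (4.0235, 1.0177) → reset → x⁺ = (3.8114, 0.9261), jump to mode 1
Mode 1: guard c·x = -1.3728 hit at Δt = 0.9652 (t = 3.5243), x⁻ = (3.0215, 0.4603) → reset → x⁺ = (2.4203, 0.2627), jump to mode 0
Mode 0: guard c·x = 4.1162 hit at Δt = 0.7510 (t = 4.2752), x⁻ = (4.0515, 0.7855) → reset → x⁺ = (3.8368, 0.7148), jump to mode 1
Mode 1: flow for 0.6688 to horizon, guard not reached → x = (3.2070, 0.4484)

1 1.5535 1->0
2 2.5590 0->1
3 3.5243 1->0
4 4.2752 0->1
final: 1 3.2070 0.4484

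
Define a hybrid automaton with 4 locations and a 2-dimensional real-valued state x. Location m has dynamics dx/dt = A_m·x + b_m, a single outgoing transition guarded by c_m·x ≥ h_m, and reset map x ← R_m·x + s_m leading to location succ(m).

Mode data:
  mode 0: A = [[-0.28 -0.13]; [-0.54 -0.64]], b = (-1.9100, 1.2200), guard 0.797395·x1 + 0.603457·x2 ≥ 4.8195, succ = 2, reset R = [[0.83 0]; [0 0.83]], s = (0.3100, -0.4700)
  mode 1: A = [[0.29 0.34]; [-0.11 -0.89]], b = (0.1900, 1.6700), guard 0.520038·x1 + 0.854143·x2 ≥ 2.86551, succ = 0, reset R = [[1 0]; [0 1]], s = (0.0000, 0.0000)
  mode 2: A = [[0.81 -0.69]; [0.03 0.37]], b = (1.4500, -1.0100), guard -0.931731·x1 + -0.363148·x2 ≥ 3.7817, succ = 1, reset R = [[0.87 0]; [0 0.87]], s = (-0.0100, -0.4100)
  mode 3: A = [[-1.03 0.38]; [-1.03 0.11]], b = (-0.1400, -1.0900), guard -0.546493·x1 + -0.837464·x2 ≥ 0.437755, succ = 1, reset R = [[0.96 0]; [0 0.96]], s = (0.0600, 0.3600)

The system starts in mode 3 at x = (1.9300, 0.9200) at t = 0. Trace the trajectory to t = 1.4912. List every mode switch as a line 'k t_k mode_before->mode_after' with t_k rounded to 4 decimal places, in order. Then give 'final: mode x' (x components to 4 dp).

Mode 3: guard c·x = 0.4378 hit at Δt = 0.7876 (t = 0.7876), x⁻ = (0.7338, -1.0015) → reset → x⁺ = (0.7644, -0.6015), jump to mode 1
Mode 1: flow for 0.7036 to horizon, guard not reached → x = (1.0829, 0.4992)

1 0.7876 3->1
final: 1 1.0829 0.4992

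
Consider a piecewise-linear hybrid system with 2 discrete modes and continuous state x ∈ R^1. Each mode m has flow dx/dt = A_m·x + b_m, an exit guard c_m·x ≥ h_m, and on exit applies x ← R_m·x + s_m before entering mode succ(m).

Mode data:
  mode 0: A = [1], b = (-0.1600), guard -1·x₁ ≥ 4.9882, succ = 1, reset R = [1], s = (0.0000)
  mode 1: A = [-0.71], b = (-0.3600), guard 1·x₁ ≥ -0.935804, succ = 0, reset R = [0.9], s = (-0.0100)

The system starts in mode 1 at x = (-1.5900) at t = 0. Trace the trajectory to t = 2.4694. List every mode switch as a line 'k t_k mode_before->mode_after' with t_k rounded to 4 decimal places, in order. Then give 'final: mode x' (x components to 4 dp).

1 1.3050 1->0
final: 0 -3.0832

Mode 1: guard c·x = -0.9358 hit at Δt = 1.3050 (t = 1.3050), x⁻ = (-0.9358) → reset → x⁺ = (-0.8522), jump to mode 0
Mode 0: flow for 1.1644 to horizon, guard not reached → x = (-3.0832)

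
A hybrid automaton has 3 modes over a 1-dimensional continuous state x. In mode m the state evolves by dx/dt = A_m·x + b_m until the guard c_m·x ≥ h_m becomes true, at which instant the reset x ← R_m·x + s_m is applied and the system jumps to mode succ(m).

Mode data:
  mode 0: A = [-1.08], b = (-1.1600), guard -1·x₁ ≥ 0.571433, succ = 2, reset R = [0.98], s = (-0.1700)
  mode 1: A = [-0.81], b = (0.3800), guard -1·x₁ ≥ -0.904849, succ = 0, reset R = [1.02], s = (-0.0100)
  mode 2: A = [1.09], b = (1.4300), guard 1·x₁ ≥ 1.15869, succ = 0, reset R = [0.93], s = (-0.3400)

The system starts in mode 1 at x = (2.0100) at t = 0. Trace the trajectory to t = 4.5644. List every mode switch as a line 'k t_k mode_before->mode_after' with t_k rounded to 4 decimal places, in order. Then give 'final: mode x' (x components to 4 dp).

1 1.5594 1->0
2 2.8321 0->2
3 4.1586 2->0
final: 0 0.0947

Mode 1: guard c·x = -0.9048 hit at Δt = 1.5594 (t = 1.5594), x⁻ = (0.9048) → reset → x⁺ = (0.9129), jump to mode 0
Mode 0: guard c·x = 0.5714 hit at Δt = 1.2727 (t = 2.8321), x⁻ = (-0.5714) → reset → x⁺ = (-0.7300), jump to mode 2
Mode 2: guard c·x = 1.1587 hit at Δt = 1.3265 (t = 4.1586), x⁻ = (1.1587) → reset → x⁺ = (0.7376), jump to mode 0
Mode 0: flow for 0.4058 to horizon, guard not reached → x = (0.0947)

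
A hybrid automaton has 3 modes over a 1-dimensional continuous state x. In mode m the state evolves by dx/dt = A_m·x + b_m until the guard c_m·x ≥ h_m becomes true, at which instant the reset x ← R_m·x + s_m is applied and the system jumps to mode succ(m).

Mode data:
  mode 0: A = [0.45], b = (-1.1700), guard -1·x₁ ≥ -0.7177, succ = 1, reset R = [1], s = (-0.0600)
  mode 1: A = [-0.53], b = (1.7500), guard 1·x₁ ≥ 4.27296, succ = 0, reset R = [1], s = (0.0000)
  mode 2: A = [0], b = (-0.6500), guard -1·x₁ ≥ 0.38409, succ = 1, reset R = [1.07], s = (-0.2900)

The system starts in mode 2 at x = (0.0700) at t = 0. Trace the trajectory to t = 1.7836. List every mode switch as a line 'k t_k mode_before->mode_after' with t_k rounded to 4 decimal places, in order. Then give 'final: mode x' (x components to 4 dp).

Mode 2: guard c·x = 0.3841 hit at Δt = 0.6986 (t = 0.6986), x⁻ = (-0.3841) → reset → x⁺ = (-0.7010), jump to mode 1
Mode 1: flow for 1.0850 to horizon, guard not reached → x = (1.0496)

1 0.6986 2->1
final: 1 1.0496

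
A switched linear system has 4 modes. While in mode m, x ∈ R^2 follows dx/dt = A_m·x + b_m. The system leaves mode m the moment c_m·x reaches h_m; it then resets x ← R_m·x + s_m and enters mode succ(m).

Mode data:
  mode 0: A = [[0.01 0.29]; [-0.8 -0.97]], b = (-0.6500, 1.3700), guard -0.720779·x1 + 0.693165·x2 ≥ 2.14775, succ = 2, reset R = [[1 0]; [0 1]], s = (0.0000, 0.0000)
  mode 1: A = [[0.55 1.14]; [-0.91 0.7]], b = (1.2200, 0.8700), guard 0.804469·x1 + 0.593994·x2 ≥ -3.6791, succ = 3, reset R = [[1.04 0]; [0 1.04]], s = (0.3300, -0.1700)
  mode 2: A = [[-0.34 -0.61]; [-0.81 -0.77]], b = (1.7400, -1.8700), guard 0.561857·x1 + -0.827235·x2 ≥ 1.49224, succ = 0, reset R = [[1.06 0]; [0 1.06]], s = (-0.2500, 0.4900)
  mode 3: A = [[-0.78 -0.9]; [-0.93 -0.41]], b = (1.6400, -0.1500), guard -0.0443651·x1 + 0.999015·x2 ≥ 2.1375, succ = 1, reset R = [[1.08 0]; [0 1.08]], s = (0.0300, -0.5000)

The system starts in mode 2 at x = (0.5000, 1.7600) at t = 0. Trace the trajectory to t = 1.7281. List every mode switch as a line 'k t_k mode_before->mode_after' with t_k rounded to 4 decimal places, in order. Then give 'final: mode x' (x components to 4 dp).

Mode 2: guard c·x = 1.4922 hit at Δt = 0.8638 (t = 0.8638), x⁻ = (1.5146, -0.7752) → reset → x⁺ = (1.3554, -0.3317), jump to mode 0
Mode 0: flow for 0.8643 to horizon, guard not reached → x = (0.7846, 0.1805)

1 0.8638 2->0
final: 0 0.7846 0.1805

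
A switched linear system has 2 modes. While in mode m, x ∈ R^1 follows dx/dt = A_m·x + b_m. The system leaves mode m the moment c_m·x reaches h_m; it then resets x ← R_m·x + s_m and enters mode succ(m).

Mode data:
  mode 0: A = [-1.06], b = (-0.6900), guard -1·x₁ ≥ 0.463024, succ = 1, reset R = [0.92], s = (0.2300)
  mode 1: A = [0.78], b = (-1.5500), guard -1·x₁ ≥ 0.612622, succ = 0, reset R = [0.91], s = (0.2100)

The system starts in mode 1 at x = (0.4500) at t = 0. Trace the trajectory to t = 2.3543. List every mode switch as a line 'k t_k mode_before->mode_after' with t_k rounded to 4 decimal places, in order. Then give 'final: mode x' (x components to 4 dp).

1 0.6737 1->0
2 1.1258 0->1
3 1.3497 1->0
4 1.8018 0->1
5 2.0258 1->0
final: 0 -0.4367

Mode 1: guard c·x = 0.6126 hit at Δt = 0.6737 (t = 0.6737), x⁻ = (-0.6126) → reset → x⁺ = (-0.3475), jump to mode 0
Mode 0: guard c·x = 0.4630 hit at Δt = 0.4521 (t = 1.1258), x⁻ = (-0.4630) → reset → x⁺ = (-0.1960), jump to mode 1
Mode 1: guard c·x = 0.6126 hit at Δt = 0.2239 (t = 1.3497), x⁻ = (-0.6126) → reset → x⁺ = (-0.3475), jump to mode 0
Mode 0: guard c·x = 0.4630 hit at Δt = 0.4521 (t = 1.8018), x⁻ = (-0.4630) → reset → x⁺ = (-0.1960), jump to mode 1
Mode 1: guard c·x = 0.6126 hit at Δt = 0.2239 (t = 2.0258), x⁻ = (-0.6126) → reset → x⁺ = (-0.3475), jump to mode 0
Mode 0: flow for 0.3285 to horizon, guard not reached → x = (-0.4367)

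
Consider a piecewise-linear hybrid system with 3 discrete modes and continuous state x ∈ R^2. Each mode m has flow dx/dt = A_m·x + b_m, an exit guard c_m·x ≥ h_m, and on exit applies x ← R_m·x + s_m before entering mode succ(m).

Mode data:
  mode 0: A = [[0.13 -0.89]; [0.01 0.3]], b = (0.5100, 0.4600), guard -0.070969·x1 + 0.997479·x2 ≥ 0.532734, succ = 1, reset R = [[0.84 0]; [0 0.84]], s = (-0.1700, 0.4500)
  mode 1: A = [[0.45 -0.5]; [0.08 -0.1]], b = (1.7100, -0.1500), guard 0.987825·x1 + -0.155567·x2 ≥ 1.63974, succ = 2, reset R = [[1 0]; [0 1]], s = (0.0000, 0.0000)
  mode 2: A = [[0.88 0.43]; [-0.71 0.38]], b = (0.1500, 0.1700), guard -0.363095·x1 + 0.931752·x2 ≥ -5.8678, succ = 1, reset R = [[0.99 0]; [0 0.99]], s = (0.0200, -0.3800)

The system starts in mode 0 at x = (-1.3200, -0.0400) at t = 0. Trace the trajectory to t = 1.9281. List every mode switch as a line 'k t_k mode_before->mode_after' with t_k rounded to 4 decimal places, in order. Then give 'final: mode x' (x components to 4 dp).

1 0.9732 0->1
final: 1 -0.1156 0.5699

Mode 0: guard c·x = 0.5327 hit at Δt = 0.9732 (t = 0.9732), x⁻ = (-1.1435, 0.4527) → reset → x⁺ = (-1.1305, 0.8303), jump to mode 1
Mode 1: flow for 0.9549 to horizon, guard not reached → x = (-0.1156, 0.5699)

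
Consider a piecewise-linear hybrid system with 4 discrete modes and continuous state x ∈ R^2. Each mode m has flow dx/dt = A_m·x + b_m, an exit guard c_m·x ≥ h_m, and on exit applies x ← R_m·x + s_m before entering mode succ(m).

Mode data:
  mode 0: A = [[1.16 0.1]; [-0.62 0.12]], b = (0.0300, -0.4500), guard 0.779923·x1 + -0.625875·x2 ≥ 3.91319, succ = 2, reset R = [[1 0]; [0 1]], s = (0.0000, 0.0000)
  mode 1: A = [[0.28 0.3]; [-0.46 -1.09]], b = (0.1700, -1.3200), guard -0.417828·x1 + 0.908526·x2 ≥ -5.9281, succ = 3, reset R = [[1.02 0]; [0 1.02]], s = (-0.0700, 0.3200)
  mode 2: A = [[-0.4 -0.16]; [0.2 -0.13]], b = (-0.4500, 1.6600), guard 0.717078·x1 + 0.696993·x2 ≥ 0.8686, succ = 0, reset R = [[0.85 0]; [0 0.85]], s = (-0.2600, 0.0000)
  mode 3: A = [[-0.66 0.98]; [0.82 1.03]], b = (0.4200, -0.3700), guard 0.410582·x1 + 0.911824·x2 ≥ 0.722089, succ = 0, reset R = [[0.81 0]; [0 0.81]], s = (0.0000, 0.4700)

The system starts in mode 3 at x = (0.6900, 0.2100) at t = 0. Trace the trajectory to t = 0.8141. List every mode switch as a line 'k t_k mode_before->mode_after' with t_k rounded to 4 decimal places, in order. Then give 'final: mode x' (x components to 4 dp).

1 0.4091 3->0
final: 0 1.0723 0.4623

Mode 3: guard c·x = 0.7221 hit at Δt = 0.4091 (t = 0.4091), x⁻ = (0.7889, 0.4367) → reset → x⁺ = (0.6390, 0.8237), jump to mode 0
Mode 0: flow for 0.4050 to horizon, guard not reached → x = (1.0723, 0.4623)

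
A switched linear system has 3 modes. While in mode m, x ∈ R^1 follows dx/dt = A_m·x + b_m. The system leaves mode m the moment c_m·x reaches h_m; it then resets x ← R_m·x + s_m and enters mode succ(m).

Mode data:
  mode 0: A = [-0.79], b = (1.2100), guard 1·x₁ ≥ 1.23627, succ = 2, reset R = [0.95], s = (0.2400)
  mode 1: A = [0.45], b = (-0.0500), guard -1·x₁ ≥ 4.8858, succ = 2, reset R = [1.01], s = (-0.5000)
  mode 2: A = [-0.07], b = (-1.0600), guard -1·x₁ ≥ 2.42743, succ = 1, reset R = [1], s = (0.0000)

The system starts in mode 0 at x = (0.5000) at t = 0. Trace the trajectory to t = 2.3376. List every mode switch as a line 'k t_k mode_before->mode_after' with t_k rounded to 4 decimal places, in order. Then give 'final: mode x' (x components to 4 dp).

Mode 0: guard c·x = 1.2363 hit at Δt = 1.5831 (t = 1.5831), x⁻ = (1.2363) → reset → x⁺ = (1.4145), jump to mode 2
Mode 2: flow for 0.7545 to horizon, guard not reached → x = (0.5627)

1 1.5831 0->2
final: 2 0.5627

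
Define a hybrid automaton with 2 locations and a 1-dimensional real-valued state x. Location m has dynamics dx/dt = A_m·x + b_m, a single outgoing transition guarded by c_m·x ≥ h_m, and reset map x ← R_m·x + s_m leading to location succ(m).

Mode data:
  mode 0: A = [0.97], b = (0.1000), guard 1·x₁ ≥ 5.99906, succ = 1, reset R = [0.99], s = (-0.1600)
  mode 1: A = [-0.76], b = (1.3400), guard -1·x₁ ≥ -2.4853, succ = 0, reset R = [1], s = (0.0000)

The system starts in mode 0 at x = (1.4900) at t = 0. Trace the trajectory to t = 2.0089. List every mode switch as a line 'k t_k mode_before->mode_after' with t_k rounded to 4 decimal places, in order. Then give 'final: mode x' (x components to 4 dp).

Mode 0: guard c·x = 5.9991 hit at Δt = 1.3845 (t = 1.3845), x⁻ = (5.9991) → reset → x⁺ = (5.7791), jump to mode 1
Mode 1: flow for 0.6244 to horizon, guard not reached → x = (4.2617)

1 1.3845 0->1
final: 1 4.2617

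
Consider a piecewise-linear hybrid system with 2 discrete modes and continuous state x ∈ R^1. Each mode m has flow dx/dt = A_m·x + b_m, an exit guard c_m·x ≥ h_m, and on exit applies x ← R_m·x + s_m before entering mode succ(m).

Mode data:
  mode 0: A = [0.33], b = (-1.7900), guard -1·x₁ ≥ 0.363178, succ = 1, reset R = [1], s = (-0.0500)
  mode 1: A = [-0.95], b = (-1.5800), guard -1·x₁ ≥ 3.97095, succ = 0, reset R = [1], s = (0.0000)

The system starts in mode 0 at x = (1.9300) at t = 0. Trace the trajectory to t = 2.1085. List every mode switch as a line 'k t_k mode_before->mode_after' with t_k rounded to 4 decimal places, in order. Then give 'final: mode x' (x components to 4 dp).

1 1.5290 0->1
final: 1 -0.9424

Mode 0: guard c·x = 0.3632 hit at Δt = 1.5290 (t = 1.5290), x⁻ = (-0.3632) → reset → x⁺ = (-0.4132), jump to mode 1
Mode 1: flow for 0.5795 to horizon, guard not reached → x = (-0.9424)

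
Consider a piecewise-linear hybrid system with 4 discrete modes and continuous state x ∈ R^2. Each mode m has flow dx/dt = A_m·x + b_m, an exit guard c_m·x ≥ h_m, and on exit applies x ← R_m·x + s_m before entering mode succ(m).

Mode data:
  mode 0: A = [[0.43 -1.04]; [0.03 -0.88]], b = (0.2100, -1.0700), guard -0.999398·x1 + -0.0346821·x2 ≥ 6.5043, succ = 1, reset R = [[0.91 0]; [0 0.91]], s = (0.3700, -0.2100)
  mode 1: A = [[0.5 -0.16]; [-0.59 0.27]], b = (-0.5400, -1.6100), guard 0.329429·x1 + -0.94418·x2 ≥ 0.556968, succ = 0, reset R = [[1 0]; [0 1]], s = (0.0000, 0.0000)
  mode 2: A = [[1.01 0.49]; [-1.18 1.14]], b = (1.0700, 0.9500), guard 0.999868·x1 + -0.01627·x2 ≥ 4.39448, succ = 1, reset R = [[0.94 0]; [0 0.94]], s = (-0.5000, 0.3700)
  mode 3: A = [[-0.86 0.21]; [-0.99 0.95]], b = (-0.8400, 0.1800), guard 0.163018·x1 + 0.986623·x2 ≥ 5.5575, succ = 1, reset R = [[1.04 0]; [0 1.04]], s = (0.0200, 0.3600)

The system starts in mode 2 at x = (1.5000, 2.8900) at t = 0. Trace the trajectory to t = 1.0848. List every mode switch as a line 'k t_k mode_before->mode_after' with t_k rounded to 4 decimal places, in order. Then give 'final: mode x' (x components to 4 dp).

Mode 2: guard c·x = 4.3945 hit at Δt = 0.5286 (t = 0.5286), x⁻ = (4.4548, 3.6726) → reset → x⁺ = (3.6875, 3.8223), jump to mode 1
Mode 1: flow for 0.5562 to horizon, guard not reached → x = (4.2126, 2.0879)

1 0.5286 2->1
final: 1 4.2126 2.0879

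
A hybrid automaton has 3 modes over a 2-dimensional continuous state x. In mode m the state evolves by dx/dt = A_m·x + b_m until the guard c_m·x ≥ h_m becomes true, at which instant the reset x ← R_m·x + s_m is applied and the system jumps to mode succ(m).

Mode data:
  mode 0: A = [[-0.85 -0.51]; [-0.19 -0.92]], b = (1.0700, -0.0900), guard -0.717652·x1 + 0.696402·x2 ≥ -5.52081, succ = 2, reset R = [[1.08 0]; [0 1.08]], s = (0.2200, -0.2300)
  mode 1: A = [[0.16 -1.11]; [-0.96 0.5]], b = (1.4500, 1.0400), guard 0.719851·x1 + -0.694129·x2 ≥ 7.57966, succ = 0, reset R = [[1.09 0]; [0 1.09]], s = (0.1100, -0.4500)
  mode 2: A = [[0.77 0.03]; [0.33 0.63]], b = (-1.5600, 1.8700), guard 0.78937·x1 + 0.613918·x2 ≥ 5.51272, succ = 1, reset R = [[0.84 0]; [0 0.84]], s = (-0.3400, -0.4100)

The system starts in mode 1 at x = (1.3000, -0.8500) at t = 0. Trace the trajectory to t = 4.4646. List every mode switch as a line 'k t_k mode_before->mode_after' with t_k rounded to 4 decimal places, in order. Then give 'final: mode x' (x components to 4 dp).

Mode 1: guard c·x = 7.5797 hit at Δt = 1.1467 (t = 1.1467), x⁻ = (6.2025, -4.4873) → reset → x⁺ = (6.8707, -5.3412), jump to mode 0
Mode 0: guard c·x = -5.5208 hit at Δt = 1.0260 (t = 2.1727), x⁻ = (4.9194, -2.8582) → reset → x⁺ = (5.5329, -3.3168), jump to mode 2
Mode 2: guard c·x = 5.5127 hit at Δt = 0.7368 (t = 2.9095), x⁻ = (8.1332, -1.4780) → reset → x⁺ = (6.4919, -1.6515), jump to mode 1
Mode 1: guard c·x = 7.5797 hit at Δt = 0.2079 (t = 3.1174), x⁻ = (7.5646, -3.0747) → reset → x⁺ = (8.3555, -3.8014), jump to mode 0
Mode 0: guard c·x = -5.5208 hit at Δt = 0.9725 (t = 4.0899), x⁻ = (5.3596, -2.4044) → reset → x⁺ = (6.0084, -2.8268), jump to mode 2
Mode 2: flow for 0.3747 to horizon, guard not reached → x = (7.3089, -1.8686)

1 1.1467 1->0
2 2.1727 0->2
3 2.9095 2->1
4 3.1174 1->0
5 4.0899 0->2
final: 2 7.3089 -1.8686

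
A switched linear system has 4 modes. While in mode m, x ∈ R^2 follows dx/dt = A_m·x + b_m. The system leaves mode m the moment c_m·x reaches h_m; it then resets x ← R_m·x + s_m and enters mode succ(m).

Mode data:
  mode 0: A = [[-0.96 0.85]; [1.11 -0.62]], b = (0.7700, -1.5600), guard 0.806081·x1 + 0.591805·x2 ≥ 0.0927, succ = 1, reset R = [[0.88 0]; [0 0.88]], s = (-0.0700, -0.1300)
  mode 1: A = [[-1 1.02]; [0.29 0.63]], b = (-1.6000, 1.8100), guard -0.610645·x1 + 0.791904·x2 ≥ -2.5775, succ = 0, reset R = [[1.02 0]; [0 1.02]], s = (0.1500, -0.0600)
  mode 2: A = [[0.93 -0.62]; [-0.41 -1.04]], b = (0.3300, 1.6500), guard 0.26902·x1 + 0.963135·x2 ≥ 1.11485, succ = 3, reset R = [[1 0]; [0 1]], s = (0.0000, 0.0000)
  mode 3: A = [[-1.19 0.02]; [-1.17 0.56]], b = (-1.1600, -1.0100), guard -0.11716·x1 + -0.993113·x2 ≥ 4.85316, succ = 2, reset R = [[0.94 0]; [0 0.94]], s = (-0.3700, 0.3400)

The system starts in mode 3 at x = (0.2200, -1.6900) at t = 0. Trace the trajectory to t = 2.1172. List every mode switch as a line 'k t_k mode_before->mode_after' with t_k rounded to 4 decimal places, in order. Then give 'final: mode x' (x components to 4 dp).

Mode 3: guard c·x = 4.8532 hit at Δt = 1.3380 (t = 1.3380), x⁻ = (-0.7795, -4.7949) → reset → x⁺ = (-1.1027, -4.1672), jump to mode 2
Mode 2: flow for 0.7792 to horizon, guard not reached → x = (-0.1476, -0.8651)

1 1.3380 3->2
final: 2 -0.1476 -0.8651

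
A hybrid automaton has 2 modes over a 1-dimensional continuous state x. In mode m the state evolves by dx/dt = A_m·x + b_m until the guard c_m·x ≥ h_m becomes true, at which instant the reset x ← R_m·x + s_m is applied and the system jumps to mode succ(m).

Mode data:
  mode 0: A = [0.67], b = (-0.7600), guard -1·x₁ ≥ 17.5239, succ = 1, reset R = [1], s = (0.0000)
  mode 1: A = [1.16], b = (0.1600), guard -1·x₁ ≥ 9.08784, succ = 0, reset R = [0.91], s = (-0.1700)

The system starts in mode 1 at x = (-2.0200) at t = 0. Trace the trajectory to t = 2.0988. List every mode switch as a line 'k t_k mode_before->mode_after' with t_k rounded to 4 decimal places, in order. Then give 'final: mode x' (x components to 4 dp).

Mode 1: guard c·x = 9.0878 hit at Δt = 1.3442 (t = 1.3442), x⁻ = (-9.0878) → reset → x⁺ = (-8.4399), jump to mode 0
Mode 0: flow for 0.7546 to horizon, guard not reached → x = (-14.7393)

1 1.3442 1->0
final: 0 -14.7393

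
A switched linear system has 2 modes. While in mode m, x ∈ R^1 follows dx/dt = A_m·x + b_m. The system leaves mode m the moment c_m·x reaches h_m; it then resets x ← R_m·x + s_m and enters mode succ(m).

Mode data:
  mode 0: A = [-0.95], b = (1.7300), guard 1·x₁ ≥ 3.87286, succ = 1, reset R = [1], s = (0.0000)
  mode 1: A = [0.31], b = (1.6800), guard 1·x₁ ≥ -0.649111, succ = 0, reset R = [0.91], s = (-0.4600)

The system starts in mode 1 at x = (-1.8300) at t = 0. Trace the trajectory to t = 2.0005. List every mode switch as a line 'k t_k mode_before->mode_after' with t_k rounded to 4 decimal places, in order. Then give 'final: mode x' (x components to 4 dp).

Mode 1: guard c·x = -0.6491 hit at Δt = 0.9175 (t = 0.9175), x⁻ = (-0.6491) → reset → x⁺ = (-1.0507), jump to mode 0
Mode 0: flow for 1.0830 to horizon, guard not reached → x = (0.7946)

1 0.9175 1->0
final: 0 0.7946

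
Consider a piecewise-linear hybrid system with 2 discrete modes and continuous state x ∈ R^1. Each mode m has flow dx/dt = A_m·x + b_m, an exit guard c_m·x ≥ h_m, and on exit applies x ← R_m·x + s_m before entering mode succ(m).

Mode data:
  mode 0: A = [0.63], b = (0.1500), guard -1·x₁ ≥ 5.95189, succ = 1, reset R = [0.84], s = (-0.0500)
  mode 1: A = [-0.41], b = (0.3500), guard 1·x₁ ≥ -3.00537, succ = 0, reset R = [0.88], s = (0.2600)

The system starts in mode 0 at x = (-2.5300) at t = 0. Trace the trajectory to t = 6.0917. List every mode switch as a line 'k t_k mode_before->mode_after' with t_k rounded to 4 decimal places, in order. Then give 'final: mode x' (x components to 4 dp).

1 1.4500 0->1
2 2.4868 1->0
3 4.0407 0->1
4 5.0775 1->0
final: 0 -4.3048

Mode 0: guard c·x = 5.9519 hit at Δt = 1.4500 (t = 1.4500), x⁻ = (-5.9519) → reset → x⁺ = (-5.0496), jump to mode 1
Mode 1: guard c·x = -3.0054 hit at Δt = 1.0368 (t = 2.4868), x⁻ = (-3.0054) → reset → x⁺ = (-2.3847), jump to mode 0
Mode 0: guard c·x = 5.9519 hit at Δt = 1.5539 (t = 4.0407), x⁻ = (-5.9519) → reset → x⁺ = (-5.0496), jump to mode 1
Mode 1: guard c·x = -3.0054 hit at Δt = 1.0368 (t = 5.0775), x⁻ = (-3.0054) → reset → x⁺ = (-2.3847), jump to mode 0
Mode 0: flow for 1.0142 to horizon, guard not reached → x = (-4.3048)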